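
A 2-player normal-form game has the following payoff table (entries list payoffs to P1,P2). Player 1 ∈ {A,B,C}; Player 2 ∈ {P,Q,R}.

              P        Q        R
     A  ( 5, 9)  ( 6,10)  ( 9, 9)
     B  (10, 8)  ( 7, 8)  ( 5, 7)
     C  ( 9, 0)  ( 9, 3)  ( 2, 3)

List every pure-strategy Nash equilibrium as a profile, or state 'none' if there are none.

(A,P): not NE [P1→B gives 10>5; P2→Q gives 10>9]
(A,Q): not NE [P1→C gives 9>6]
(A,R): not NE [P2→Q gives 10>9]
(B,P): NE
(B,Q): not NE [P1→C gives 9>7]
(B,R): not NE [P1→A gives 9>5; P2→Q gives 8>7]
(C,P): not NE [P1→B gives 10>9; P2→R gives 3>0]
(C,Q): NE
(C,R): not NE [P1→A gives 9>2]

Nash profiles: (B,P), (C,Q)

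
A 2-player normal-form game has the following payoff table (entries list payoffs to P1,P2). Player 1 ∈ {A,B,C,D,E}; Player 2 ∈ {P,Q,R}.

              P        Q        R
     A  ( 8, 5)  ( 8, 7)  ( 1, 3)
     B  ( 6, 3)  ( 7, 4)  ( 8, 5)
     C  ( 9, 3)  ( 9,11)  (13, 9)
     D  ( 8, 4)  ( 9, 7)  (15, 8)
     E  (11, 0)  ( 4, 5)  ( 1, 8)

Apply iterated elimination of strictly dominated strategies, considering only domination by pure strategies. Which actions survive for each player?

Remaining: P1:{C,D} P2:{Q,R}

P1 drop A (C beats it: P:9>8 Q:9>8 R:13>1)
P1 drop B (C beats it: P:9>6 Q:9>7 R:13>8)
P2 drop P (Q beats it: C:11>3 D:7>4 E:5>0)
P1 drop E (C beats it: Q:9>4 R:13>1)
P1→{C,D} P2→{Q,R}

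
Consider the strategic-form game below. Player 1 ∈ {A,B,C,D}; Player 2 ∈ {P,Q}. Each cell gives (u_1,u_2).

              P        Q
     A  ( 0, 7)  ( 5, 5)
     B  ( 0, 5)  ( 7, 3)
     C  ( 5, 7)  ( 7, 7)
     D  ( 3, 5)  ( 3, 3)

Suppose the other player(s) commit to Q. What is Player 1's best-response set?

u_1(A vs Q) = 5
u_1(B vs Q) = 7
u_1(C vs Q) = 7
u_1(D vs Q) = 3
max payoff 7 at {B,C}

P1 best: {B,C}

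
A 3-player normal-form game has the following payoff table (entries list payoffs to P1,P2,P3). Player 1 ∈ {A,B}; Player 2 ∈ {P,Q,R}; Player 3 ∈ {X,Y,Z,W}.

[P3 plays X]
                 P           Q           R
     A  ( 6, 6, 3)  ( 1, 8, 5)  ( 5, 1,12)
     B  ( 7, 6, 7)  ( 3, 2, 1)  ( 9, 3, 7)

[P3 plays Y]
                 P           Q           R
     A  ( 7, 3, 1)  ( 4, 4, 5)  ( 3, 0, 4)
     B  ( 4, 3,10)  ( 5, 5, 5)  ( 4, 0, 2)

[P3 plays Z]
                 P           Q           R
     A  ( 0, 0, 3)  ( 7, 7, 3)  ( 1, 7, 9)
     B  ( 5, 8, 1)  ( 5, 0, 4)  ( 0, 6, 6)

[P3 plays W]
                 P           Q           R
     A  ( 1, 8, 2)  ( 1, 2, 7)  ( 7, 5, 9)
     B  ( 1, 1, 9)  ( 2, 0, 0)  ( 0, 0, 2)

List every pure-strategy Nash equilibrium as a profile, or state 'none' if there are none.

(A,P,X): not NE [P1→B gives 7>6; P2→Q gives 8>6]
(A,P,Y): not NE [P2→Q gives 4>3; P3→Z gives 3>1]
(A,P,Z): not NE [P1→B gives 5>0; P2→R gives 7>0]
(A,P,W): not NE [P3→Z gives 3>2]
(A,Q,X): not NE [P1→B gives 3>1; P3→W gives 7>5]
(A,Q,Y): not NE [P1→B gives 5>4; P3→W gives 7>5]
(A,Q,Z): not NE [P3→W gives 7>3]
(A,Q,W): not NE [P1→B gives 2>1; P2→P gives 8>2]
(A,R,X): not NE [P1→B gives 9>5; P2→Q gives 8>1]
(A,R,Y): not NE [P1→B gives 4>3; P2→Q gives 4>0; P3→X gives 12>4]
(A,R,Z): not NE [P3→X gives 12>9]
(A,R,W): not NE [P2→P gives 8>5; P3→X gives 12>9]
(B,P,X): not NE [P3→Y gives 10>7]
(B,P,Y): not NE [P1→A gives 7>4; P2→Q gives 5>3]
(B,P,Z): not NE [P3→Y gives 10>1]
(B,P,W): not NE [P3→Y gives 10>9]
(B,Q,X): not NE [P2→P gives 6>2; P3→Y gives 5>1]
(B,Q,Y): NE
(B,Q,Z): not NE [P1→A gives 7>5; P2→P gives 8>0; P3→Y gives 5>4]
(B,Q,W): not NE [P2→P gives 1>0; P3→Y gives 5>0]
(B,R,X): not NE [P2→P gives 6>3]
(B,R,Y): not NE [P2→Q gives 5>0; P3→X gives 7>2]
(B,R,Z): not NE [P1→A gives 1>0; P2→P gives 8>6; P3→X gives 7>6]
(B,R,W): not NE [P1→A gives 7>0; P2→P gives 1>0; P3→X gives 7>2]

PSNE = {(B,Q,Y)}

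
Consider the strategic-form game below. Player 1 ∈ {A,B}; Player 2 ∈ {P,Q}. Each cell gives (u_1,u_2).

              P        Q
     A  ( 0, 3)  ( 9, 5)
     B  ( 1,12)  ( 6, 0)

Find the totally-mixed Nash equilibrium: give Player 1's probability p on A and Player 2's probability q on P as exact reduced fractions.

p=6/7, q=3/4

P1 indiff ⇒ q·0+(1-q)·9 = q·1+(1-q)·6 ⇒ q(-1) = (1-q)(-3) ⇒ q = 3/4
P2 indiff ⇒ p·3+(1-p)·12 = p·5+(1-p)·0 ⇒ p(-2) = (1-p)(-12) ⇒ p = 6/7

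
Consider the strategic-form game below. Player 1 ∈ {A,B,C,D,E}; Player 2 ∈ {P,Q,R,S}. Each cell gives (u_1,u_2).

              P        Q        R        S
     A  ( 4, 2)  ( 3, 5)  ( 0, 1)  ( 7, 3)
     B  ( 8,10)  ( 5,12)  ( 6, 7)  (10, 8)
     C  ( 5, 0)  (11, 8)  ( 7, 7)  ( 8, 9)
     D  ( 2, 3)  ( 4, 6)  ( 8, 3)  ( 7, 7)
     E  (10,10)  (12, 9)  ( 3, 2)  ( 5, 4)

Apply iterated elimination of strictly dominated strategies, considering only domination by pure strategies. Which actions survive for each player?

P1 drop A (B beats it: P:8>4 Q:5>3 R:6>0 S:10>7)
P2 drop R (Q beats it: B:12>7 C:8>7 D:6>3 E:9>2)
P1 drop D (B beats it: P:8>2 Q:5>4 S:10>7)
P1→{B,C,E} P2→{P,Q,S}

Survivors P1:{B,C,E} P2:{P,Q,S}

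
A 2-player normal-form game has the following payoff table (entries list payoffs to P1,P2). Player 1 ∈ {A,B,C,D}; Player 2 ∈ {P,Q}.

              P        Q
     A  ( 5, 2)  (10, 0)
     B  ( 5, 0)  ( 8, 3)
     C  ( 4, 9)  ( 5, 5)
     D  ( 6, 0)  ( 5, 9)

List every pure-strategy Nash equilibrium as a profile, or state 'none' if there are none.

No pure NE.

(A,P): not NE [P1→D gives 6>5]
(A,Q): not NE [P2→P gives 2>0]
(B,P): not NE [P1→D gives 6>5; P2→Q gives 3>0]
(B,Q): not NE [P1→A gives 10>8]
(C,P): not NE [P1→D gives 6>4]
(C,Q): not NE [P1→A gives 10>5; P2→P gives 9>5]
(D,P): not NE [P2→Q gives 9>0]
(D,Q): not NE [P1→A gives 10>5]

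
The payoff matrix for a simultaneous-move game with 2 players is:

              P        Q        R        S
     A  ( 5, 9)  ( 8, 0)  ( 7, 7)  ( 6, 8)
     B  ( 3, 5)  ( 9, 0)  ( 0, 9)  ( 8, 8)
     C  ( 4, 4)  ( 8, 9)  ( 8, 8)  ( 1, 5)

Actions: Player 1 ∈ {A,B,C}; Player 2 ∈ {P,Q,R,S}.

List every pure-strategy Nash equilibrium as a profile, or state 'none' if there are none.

Nash profiles: (A,P)

(A,P): NE
(A,Q): not NE [P1→B gives 9>8; P2→P gives 9>0]
(A,R): not NE [P1→C gives 8>7; P2→P gives 9>7]
(A,S): not NE [P1→B gives 8>6; P2→P gives 9>8]
(B,P): not NE [P1→A gives 5>3; P2→R gives 9>5]
(B,Q): not NE [P2→R gives 9>0]
(B,R): not NE [P1→C gives 8>0]
(B,S): not NE [P2→R gives 9>8]
(C,P): not NE [P1→A gives 5>4; P2→Q gives 9>4]
(C,Q): not NE [P1→B gives 9>8]
(C,R): not NE [P2→Q gives 9>8]
(C,S): not NE [P1→B gives 8>1; P2→Q gives 9>5]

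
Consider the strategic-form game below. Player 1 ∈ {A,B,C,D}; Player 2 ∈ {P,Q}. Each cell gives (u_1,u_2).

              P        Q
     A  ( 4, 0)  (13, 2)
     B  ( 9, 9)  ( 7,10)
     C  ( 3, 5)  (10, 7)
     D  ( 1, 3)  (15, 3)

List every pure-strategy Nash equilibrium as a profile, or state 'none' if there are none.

(A,P): not NE [P1→B gives 9>4; P2→Q gives 2>0]
(A,Q): not NE [P1→D gives 15>13]
(B,P): not NE [P2→Q gives 10>9]
(B,Q): not NE [P1→D gives 15>7]
(C,P): not NE [P1→B gives 9>3; P2→Q gives 7>5]
(C,Q): not NE [P1→D gives 15>10]
(D,P): not NE [P1→B gives 9>1]
(D,Q): NE

Nash profiles: (D,Q)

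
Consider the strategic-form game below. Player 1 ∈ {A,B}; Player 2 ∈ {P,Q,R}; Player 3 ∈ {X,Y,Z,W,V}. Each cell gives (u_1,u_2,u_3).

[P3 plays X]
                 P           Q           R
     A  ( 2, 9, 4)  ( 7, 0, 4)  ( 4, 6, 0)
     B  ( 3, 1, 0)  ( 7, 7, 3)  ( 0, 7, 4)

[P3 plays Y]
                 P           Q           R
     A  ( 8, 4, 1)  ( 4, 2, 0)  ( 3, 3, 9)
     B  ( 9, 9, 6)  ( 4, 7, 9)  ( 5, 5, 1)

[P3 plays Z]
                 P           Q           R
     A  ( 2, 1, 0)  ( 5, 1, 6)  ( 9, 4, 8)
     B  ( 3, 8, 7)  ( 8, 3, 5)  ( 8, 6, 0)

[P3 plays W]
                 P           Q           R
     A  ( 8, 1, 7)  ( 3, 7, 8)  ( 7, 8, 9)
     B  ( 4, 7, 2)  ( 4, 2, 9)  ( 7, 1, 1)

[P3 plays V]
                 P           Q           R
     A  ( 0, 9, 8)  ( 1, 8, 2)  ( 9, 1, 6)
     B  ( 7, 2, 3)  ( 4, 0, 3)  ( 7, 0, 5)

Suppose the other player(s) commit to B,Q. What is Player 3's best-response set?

BR_3 = {Y,W}

u_3(X vs B,Q) = 3
u_3(Y vs B,Q) = 9
u_3(Z vs B,Q) = 5
u_3(W vs B,Q) = 9
u_3(V vs B,Q) = 3
max payoff 9 at {Y,W}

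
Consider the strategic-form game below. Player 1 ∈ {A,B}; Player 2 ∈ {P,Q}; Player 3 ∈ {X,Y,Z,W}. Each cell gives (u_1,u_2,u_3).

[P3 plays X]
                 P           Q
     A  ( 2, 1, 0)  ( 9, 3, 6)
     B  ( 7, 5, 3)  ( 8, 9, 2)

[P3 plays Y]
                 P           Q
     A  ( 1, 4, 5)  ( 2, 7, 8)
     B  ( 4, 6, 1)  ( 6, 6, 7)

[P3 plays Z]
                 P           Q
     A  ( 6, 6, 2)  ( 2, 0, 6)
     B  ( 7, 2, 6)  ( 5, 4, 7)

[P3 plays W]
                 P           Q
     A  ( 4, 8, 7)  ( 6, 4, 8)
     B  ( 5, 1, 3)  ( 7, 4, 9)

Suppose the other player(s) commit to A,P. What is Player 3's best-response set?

u_3(X vs A,P) = 0
u_3(Y vs A,P) = 5
u_3(Z vs A,P) = 2
u_3(W vs A,P) = 7
max payoff 7 at {W}

P3 best: {W}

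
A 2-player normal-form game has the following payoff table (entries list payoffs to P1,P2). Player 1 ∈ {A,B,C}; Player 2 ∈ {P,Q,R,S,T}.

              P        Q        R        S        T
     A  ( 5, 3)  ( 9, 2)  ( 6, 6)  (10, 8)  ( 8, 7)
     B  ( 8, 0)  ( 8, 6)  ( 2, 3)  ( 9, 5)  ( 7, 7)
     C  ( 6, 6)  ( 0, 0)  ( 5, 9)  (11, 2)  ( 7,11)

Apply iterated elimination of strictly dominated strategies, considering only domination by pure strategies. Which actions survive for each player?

IESDS → P1:{A,C} P2:{S,T}

P2 drop P (R beats it: A:6>3 B:3>0 C:9>6)
P1 drop B (A beats it: Q:9>8 R:6>2 S:10>9 T:8>7)
P2 drop Q (R beats it: A:6>2 C:9>0)
P2 drop R (T beats it: A:7>6 C:11>9)
P1→{A,C} P2→{S,T}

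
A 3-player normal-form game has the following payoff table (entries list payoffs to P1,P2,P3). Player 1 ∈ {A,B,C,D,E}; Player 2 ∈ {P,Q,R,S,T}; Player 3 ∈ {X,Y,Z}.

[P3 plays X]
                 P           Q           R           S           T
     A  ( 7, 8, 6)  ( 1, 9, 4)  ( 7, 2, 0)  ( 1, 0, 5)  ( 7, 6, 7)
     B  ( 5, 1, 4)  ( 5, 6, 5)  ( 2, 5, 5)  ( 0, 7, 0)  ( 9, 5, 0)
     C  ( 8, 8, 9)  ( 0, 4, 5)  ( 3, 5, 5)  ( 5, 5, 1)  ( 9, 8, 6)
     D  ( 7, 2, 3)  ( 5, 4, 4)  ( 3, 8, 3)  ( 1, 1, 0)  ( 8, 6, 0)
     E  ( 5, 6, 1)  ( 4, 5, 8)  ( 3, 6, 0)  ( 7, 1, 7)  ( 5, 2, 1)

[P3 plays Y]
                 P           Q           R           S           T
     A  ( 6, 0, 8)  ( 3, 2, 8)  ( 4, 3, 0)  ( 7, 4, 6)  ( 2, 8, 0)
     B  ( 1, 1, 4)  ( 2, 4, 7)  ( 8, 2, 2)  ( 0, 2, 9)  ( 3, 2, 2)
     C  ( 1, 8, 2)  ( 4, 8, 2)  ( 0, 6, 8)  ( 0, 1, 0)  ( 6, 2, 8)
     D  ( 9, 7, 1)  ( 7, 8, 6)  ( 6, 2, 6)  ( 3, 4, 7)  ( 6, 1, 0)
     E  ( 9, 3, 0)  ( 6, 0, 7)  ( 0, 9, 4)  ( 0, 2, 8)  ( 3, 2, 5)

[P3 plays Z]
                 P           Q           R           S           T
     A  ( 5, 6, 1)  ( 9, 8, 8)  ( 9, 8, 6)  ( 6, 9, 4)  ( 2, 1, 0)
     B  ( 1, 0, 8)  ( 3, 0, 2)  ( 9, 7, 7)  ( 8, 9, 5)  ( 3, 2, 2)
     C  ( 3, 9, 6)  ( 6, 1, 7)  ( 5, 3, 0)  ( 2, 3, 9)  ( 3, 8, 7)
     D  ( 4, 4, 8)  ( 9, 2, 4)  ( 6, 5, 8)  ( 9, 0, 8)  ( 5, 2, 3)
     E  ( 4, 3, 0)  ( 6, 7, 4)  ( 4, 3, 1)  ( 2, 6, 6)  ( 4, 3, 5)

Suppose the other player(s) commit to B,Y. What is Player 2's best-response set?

BR_2 = {Q}

u_2(P vs B,Y) = 1
u_2(Q vs B,Y) = 4
u_2(R vs B,Y) = 2
u_2(S vs B,Y) = 2
u_2(T vs B,Y) = 2
max payoff 4 at {Q}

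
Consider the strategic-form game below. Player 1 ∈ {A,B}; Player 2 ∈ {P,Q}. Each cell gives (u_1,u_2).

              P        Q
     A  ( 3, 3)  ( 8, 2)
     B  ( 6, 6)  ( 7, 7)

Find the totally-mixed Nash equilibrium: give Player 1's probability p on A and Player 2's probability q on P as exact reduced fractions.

(p,q) = (1/2, 1/4)

P1 indiff ⇒ q·3+(1-q)·8 = q·6+(1-q)·7 ⇒ q(-3) = (1-q)(-1) ⇒ q = 1/4
P2 indiff ⇒ p·3+(1-p)·6 = p·2+(1-p)·7 ⇒ p(1) = (1-p)(1) ⇒ p = 1/2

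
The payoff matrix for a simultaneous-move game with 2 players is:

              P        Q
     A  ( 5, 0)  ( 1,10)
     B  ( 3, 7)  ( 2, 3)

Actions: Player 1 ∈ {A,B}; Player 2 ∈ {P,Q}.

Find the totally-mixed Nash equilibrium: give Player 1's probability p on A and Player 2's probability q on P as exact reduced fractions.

P1 indiff ⇒ q·5+(1-q)·1 = q·3+(1-q)·2 ⇒ q(2) = (1-q)(1) ⇒ q = 1/3
P2 indiff ⇒ p·0+(1-p)·7 = p·10+(1-p)·3 ⇒ p(-10) = (1-p)(-4) ⇒ p = 2/7

p=2/7, q=1/3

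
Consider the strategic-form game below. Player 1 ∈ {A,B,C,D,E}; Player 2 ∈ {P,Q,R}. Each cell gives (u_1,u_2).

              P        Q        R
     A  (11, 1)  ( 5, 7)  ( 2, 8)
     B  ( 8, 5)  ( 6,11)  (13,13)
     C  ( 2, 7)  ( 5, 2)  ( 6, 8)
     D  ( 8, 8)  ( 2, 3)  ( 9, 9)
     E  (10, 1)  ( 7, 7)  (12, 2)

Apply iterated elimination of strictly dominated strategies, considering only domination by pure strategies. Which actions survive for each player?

IESDS → P1:{B,E} P2:{Q,R}

P1 drop C (B beats it: P:8>2 Q:6>5 R:13>6)
P1 drop D (E beats it: P:10>8 Q:7>2 R:12>9)
P2 drop P (Q beats it: A:7>1 B:11>5 E:7>1)
P1 drop A (B beats it: Q:6>5 R:13>2)
P1→{B,E} P2→{Q,R}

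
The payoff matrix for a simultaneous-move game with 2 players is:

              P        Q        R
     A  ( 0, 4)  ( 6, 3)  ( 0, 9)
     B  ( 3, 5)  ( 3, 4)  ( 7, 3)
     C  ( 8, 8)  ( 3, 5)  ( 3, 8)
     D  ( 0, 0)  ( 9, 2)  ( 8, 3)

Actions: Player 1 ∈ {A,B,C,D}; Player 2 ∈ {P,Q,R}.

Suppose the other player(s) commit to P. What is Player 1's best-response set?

u_1(A vs P) = 0
u_1(B vs P) = 3
u_1(C vs P) = 8
u_1(D vs P) = 0
max payoff 8 at {C}

argmax u_1 = {C}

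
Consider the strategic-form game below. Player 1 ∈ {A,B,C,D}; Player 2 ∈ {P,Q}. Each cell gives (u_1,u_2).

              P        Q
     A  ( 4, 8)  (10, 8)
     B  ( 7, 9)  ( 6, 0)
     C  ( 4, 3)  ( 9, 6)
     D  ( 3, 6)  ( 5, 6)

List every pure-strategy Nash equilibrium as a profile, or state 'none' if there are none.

(A,P): not NE [P1→B gives 7>4]
(A,Q): NE
(B,P): NE
(B,Q): not NE [P1→A gives 10>6; P2→P gives 9>0]
(C,P): not NE [P1→B gives 7>4; P2→Q gives 6>3]
(C,Q): not NE [P1→A gives 10>9]
(D,P): not NE [P1→B gives 7>3]
(D,Q): not NE [P1→A gives 10>5]

NE set: (A,Q), (B,P)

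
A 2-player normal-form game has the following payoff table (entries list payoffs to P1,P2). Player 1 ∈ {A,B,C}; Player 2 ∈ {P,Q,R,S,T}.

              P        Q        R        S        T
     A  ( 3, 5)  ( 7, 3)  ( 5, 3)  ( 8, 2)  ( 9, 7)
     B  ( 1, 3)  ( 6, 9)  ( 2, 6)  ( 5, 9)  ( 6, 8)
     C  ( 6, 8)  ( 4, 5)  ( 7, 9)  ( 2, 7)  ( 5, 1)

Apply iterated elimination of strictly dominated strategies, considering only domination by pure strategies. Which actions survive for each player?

P1 drop B (A beats it: P:3>1 Q:7>6 R:5>2 S:8>5 T:9>6)
P2 drop Q (P beats it: A:5>3 C:8>5)
P2 drop S (P beats it: A:5>2 C:8>7)
P1→{A,C} P2→{P,R,T}

IESDS → P1:{A,C} P2:{P,R,T}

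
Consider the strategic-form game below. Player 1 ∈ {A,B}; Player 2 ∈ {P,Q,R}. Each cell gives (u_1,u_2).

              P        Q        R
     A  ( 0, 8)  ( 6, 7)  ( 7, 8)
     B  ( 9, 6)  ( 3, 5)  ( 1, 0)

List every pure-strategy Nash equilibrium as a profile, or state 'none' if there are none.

(A,P): not NE [P1→B gives 9>0]
(A,Q): not NE [P2→R gives 8>7]
(A,R): NE
(B,P): NE
(B,Q): not NE [P1→A gives 6>3; P2→P gives 6>5]
(B,R): not NE [P1→A gives 7>1; P2→P gives 6>0]

PSNE = {(A,R), (B,P)}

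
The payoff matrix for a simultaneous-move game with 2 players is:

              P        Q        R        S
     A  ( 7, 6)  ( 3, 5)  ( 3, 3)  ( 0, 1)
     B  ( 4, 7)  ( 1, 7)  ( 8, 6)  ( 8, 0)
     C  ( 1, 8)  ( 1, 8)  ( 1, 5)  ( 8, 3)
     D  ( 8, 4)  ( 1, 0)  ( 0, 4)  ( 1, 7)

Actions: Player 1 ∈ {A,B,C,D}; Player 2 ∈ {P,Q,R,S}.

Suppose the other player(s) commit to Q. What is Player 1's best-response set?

BR_1 = {A}

u_1(A vs Q) = 3
u_1(B vs Q) = 1
u_1(C vs Q) = 1
u_1(D vs Q) = 1
max payoff 3 at {A}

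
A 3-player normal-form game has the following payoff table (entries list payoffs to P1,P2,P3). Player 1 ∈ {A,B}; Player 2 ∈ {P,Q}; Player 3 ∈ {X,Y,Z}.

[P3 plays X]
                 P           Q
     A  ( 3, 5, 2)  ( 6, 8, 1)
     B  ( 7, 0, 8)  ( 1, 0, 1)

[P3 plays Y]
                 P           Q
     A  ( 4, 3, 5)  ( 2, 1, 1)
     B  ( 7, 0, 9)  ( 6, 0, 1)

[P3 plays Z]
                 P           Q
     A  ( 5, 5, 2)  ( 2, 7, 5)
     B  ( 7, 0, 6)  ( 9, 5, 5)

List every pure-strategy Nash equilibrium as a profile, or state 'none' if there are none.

(A,P,X): not NE [P1→B gives 7>3; P2→Q gives 8>5; P3→Y gives 5>2]
(A,P,Y): not NE [P1→B gives 7>4]
(A,P,Z): not NE [P1→B gives 7>5; P2→Q gives 7>5; P3→Y gives 5>2]
(A,Q,X): not NE [P3→Z gives 5>1]
(A,Q,Y): not NE [P1→B gives 6>2; P2→P gives 3>1; P3→Z gives 5>1]
(A,Q,Z): not NE [P1→B gives 9>2]
(B,P,X): not NE [P3→Y gives 9>8]
(B,P,Y): NE
(B,P,Z): not NE [P2→Q gives 5>0; P3→Y gives 9>6]
(B,Q,X): not NE [P1→A gives 6>1; P3→Z gives 5>1]
(B,Q,Y): not NE [P3→Z gives 5>1]
(B,Q,Z): NE

Nash profiles: (B,P,Y), (B,Q,Z)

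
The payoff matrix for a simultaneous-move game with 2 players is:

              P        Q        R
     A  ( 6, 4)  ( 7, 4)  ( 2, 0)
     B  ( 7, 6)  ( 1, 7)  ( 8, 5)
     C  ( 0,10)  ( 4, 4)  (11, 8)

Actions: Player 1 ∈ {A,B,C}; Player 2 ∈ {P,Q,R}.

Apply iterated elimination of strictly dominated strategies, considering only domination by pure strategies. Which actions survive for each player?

IESDS → P1:{A,B} P2:{P,Q}

P2 drop R (P beats it: A:4>0 B:6>5 C:10>8)
P1 drop C (A beats it: P:6>0 Q:7>4)
P1→{A,B} P2→{P,Q}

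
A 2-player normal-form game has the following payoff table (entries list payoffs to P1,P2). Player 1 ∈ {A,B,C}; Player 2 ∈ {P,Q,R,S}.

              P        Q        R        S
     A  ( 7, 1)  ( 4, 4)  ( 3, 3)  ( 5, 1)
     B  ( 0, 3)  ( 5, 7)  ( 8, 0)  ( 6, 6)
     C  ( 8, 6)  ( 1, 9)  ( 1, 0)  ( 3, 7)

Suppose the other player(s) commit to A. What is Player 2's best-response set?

u_2(P vs A) = 1
u_2(Q vs A) = 4
u_2(R vs A) = 3
u_2(S vs A) = 1
max payoff 4 at {Q}

argmax u_2 = {Q}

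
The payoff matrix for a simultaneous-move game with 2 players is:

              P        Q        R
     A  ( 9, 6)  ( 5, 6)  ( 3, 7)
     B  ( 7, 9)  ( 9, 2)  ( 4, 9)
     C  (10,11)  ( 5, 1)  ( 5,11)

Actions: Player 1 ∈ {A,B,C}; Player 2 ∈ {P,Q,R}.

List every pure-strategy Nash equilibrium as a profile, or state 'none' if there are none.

(A,P): not NE [P1→C gives 10>9; P2→R gives 7>6]
(A,Q): not NE [P1→B gives 9>5; P2→R gives 7>6]
(A,R): not NE [P1→C gives 5>3]
(B,P): not NE [P1→C gives 10>7]
(B,Q): not NE [P2→R gives 9>2]
(B,R): not NE [P1→C gives 5>4]
(C,P): NE
(C,Q): not NE [P1→B gives 9>5; P2→R gives 11>1]
(C,R): NE

PSNE = {(C,P), (C,R)}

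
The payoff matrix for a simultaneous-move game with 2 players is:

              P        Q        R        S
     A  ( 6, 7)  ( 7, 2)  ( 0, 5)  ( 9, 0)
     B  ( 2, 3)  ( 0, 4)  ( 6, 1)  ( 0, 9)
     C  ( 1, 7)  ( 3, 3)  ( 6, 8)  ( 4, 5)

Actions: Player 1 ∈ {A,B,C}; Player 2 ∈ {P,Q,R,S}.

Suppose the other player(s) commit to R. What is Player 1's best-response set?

u_1(A vs R) = 0
u_1(B vs R) = 6
u_1(C vs R) = 6
max payoff 6 at {B,C}

P1 best: {B,C}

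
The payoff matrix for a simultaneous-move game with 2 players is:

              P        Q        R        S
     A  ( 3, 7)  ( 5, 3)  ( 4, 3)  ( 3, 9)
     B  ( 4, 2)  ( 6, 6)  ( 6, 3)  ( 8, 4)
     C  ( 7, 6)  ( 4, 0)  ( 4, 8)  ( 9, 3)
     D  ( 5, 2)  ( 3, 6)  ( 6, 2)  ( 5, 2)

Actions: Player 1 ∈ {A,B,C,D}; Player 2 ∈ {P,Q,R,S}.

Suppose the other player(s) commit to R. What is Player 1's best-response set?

u_1(A vs R) = 4
u_1(B vs R) = 6
u_1(C vs R) = 4
u_1(D vs R) = 6
max payoff 6 at {B,D}

P1 best: {B,D}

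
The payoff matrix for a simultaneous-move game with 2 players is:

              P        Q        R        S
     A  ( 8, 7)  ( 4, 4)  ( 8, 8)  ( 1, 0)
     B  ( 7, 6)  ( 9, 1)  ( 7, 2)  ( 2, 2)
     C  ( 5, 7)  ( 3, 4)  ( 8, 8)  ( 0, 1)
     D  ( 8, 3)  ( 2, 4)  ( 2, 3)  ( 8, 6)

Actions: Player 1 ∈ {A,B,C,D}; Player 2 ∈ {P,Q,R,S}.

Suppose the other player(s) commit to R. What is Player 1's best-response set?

u_1(A vs R) = 8
u_1(B vs R) = 7
u_1(C vs R) = 8
u_1(D vs R) = 2
max payoff 8 at {A,C}

argmax u_1 = {A,C}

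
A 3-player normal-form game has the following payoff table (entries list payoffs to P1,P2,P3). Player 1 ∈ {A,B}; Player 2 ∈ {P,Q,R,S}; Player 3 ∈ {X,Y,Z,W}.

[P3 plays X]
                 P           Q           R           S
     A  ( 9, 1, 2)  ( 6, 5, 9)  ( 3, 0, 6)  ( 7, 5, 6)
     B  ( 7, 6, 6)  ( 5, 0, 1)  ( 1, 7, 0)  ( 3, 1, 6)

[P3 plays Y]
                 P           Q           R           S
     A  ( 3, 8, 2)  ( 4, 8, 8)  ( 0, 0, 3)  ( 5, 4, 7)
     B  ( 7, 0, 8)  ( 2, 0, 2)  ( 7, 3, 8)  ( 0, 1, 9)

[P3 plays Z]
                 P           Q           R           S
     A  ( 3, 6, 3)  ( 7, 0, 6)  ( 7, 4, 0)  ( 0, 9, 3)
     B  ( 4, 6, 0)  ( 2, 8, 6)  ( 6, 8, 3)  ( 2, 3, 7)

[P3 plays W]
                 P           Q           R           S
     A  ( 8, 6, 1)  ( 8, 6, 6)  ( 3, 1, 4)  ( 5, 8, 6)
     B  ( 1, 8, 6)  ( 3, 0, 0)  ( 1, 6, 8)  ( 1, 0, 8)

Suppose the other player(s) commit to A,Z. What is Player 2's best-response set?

u_2(P vs A,Z) = 6
u_2(Q vs A,Z) = 0
u_2(R vs A,Z) = 4
u_2(S vs A,Z) = 9
max payoff 9 at {S}

argmax u_2 = {S}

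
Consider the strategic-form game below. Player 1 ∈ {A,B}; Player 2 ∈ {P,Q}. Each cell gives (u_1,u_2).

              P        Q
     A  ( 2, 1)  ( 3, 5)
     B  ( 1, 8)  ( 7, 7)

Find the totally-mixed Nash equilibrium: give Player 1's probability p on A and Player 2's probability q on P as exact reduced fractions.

P1 indiff ⇒ q·2+(1-q)·3 = q·1+(1-q)·7 ⇒ q(1) = (1-q)(4) ⇒ q = 4/5
P2 indiff ⇒ p·1+(1-p)·8 = p·5+(1-p)·7 ⇒ p(-4) = (1-p)(-1) ⇒ p = 1/5

p=1/5, q=4/5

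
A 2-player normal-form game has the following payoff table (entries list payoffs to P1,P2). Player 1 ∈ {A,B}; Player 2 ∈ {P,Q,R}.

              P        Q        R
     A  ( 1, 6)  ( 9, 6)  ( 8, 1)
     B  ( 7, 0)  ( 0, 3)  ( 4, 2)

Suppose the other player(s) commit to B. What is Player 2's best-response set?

P2 best: {Q}

u_2(P vs B) = 0
u_2(Q vs B) = 3
u_2(R vs B) = 2
max payoff 3 at {Q}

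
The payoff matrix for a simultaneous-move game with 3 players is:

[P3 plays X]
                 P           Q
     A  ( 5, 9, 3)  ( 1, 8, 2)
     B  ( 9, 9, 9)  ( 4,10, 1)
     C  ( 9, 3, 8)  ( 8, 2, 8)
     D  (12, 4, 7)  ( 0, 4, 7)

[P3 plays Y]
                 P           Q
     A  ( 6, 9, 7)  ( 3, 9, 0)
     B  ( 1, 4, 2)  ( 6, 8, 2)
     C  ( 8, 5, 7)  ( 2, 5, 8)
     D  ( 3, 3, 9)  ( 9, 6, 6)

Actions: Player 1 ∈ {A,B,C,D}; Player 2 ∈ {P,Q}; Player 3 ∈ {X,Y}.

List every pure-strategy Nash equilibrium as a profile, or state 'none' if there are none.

(A,P,X): not NE [P1→D gives 12>5; P3→Y gives 7>3]
(A,P,Y): not NE [P1→C gives 8>6]
(A,Q,X): not NE [P1→C gives 8>1; P2→P gives 9>8]
(A,Q,Y): not NE [P1→D gives 9>3; P3→X gives 2>0]
(B,P,X): not NE [P1→D gives 12>9; P2→Q gives 10>9]
(B,P,Y): not NE [P1→C gives 8>1; P2→Q gives 8>4; P3→X gives 9>2]
(B,Q,X): not NE [P1→C gives 8>4; P3→Y gives 2>1]
(B,Q,Y): not NE [P1→D gives 9>6]
(C,P,X): not NE [P1→D gives 12>9]
(C,P,Y): not NE [P3→X gives 8>7]
(C,Q,X): not NE [P2→P gives 3>2]
(C,Q,Y): not NE [P1→D gives 9>2]
(D,P,X): not NE [P3→Y gives 9>7]
(D,P,Y): not NE [P1→C gives 8>3; P2→Q gives 6>3]
(D,Q,X): not NE [P1→C gives 8>0]
(D,Q,Y): not NE [P3→X gives 7>6]

No pure NE.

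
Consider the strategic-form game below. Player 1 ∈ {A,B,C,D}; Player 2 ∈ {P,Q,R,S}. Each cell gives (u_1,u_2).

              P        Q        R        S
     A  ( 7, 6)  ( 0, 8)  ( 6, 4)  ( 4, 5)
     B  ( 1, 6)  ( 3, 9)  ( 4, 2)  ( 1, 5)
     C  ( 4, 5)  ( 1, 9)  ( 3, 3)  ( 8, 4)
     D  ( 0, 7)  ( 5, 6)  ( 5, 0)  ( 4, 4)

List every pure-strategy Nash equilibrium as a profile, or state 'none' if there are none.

PSNE: ∅

(A,P): not NE [P2→Q gives 8>6]
(A,Q): not NE [P1→D gives 5>0]
(A,R): not NE [P2→Q gives 8>4]
(A,S): not NE [P1→C gives 8>4; P2→Q gives 8>5]
(B,P): not NE [P1→A gives 7>1; P2→Q gives 9>6]
(B,Q): not NE [P1→D gives 5>3]
(B,R): not NE [P1→A gives 6>4; P2→Q gives 9>2]
(B,S): not NE [P1→C gives 8>1; P2→Q gives 9>5]
(C,P): not NE [P1→A gives 7>4; P2→Q gives 9>5]
(C,Q): not NE [P1→D gives 5>1]
(C,R): not NE [P1→A gives 6>3; P2→Q gives 9>3]
(C,S): not NE [P2→Q gives 9>4]
(D,P): not NE [P1→A gives 7>0]
(D,Q): not NE [P2→P gives 7>6]
(D,R): not NE [P1→A gives 6>5; P2→P gives 7>0]
(D,S): not NE [P1→C gives 8>4; P2→P gives 7>4]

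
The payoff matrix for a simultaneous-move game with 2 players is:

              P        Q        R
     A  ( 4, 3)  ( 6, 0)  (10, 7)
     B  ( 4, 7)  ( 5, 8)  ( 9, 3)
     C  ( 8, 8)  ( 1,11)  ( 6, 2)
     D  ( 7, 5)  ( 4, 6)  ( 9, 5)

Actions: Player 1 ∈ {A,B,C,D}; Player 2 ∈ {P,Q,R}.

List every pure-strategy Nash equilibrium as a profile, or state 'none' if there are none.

PSNE = {(A,R)}

(A,P): not NE [P1→C gives 8>4; P2→R gives 7>3]
(A,Q): not NE [P2→R gives 7>0]
(A,R): NE
(B,P): not NE [P1→C gives 8>4; P2→Q gives 8>7]
(B,Q): not NE [P1→A gives 6>5]
(B,R): not NE [P1→A gives 10>9; P2→Q gives 8>3]
(C,P): not NE [P2→Q gives 11>8]
(C,Q): not NE [P1→A gives 6>1]
(C,R): not NE [P1→A gives 10>6; P2→Q gives 11>2]
(D,P): not NE [P1→C gives 8>7; P2→Q gives 6>5]
(D,Q): not NE [P1→A gives 6>4]
(D,R): not NE [P1→A gives 10>9; P2→Q gives 6>5]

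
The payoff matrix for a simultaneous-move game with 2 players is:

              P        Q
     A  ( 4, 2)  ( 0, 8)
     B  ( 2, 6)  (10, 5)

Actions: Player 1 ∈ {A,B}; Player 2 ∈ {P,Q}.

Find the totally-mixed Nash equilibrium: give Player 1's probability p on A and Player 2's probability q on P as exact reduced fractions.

P1 indiff ⇒ q·4+(1-q)·0 = q·2+(1-q)·10 ⇒ q(2) = (1-q)(10) ⇒ q = 5/6
P2 indiff ⇒ p·2+(1-p)·6 = p·8+(1-p)·5 ⇒ p(-6) = (1-p)(-1) ⇒ p = 1/7

P1 mixes 1/7 on A; P2 mixes 5/6 on P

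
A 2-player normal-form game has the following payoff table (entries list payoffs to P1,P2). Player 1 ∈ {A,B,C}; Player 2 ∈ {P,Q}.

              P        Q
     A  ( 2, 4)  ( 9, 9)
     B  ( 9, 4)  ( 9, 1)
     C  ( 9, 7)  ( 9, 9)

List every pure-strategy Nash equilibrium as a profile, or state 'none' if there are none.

(A,P): not NE [P1→C gives 9>2; P2→Q gives 9>4]
(A,Q): NE
(B,P): NE
(B,Q): not NE [P2→P gives 4>1]
(C,P): not NE [P2→Q gives 9>7]
(C,Q): NE

NE set: (A,Q), (B,P), (C,Q)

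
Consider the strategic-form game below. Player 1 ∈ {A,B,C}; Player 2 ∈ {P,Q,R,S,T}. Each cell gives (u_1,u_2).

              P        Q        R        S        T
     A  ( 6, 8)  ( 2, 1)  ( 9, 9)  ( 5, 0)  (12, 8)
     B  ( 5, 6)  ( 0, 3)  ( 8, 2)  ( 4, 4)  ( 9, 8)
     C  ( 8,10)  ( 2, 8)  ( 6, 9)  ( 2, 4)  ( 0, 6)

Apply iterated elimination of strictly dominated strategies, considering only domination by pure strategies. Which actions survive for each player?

P1 drop B (A beats it: P:6>5 Q:2>0 R:9>8 S:5>4 T:12>9)
P2 drop Q (P beats it: A:8>1 C:10>8)
P2 drop S (P beats it: A:8>0 C:10>4)
P2 drop T (R beats it: A:9>8 C:9>6)
P1→{A,C} P2→{P,R}

Remaining: P1:{A,C} P2:{P,R}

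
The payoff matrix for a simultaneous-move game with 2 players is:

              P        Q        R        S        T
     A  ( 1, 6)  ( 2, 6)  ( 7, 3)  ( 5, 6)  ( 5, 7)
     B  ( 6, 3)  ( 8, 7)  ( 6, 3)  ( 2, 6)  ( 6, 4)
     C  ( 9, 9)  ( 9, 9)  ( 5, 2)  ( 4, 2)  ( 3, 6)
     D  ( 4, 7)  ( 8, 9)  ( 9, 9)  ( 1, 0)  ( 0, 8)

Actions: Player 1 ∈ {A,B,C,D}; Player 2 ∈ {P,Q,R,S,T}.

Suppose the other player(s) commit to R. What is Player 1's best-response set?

argmax u_1 = {D}

u_1(A vs R) = 7
u_1(B vs R) = 6
u_1(C vs R) = 5
u_1(D vs R) = 9
max payoff 9 at {D}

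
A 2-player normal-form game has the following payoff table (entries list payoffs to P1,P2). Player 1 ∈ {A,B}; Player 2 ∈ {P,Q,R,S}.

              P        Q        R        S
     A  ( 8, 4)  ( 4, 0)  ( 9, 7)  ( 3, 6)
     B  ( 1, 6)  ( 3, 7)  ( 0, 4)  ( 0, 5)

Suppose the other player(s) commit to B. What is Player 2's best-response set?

argmax u_2 = {Q}

u_2(P vs B) = 6
u_2(Q vs B) = 7
u_2(R vs B) = 4
u_2(S vs B) = 5
max payoff 7 at {Q}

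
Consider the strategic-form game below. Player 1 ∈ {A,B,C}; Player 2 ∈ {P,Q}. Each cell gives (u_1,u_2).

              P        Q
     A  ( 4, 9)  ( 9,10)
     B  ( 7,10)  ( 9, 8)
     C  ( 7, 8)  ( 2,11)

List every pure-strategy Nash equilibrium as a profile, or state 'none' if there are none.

PSNE = {(A,Q), (B,P)}

(A,P): not NE [P1→C gives 7>4; P2→Q gives 10>9]
(A,Q): NE
(B,P): NE
(B,Q): not NE [P2→P gives 10>8]
(C,P): not NE [P2→Q gives 11>8]
(C,Q): not NE [P1→B gives 9>2]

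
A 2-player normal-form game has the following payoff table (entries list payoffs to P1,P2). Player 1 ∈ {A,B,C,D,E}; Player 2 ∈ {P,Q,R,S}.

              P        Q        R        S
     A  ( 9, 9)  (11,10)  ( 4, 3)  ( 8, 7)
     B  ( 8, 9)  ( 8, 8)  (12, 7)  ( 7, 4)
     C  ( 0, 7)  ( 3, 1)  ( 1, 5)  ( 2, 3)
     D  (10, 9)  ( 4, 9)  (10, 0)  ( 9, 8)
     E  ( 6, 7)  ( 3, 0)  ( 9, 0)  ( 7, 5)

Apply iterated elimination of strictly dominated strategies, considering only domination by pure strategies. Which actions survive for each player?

IESDS → P1:{A,D} P2:{P,Q}

P1 drop C (A beats it: P:9>0 Q:11>3 R:4>1 S:8>2)
P1 drop E (D beats it: P:10>6 Q:4>3 R:10>9 S:9>7)
P2 drop R (P beats it: A:9>3 B:9>7 D:9>0)
P1 drop B (A beats it: P:9>8 Q:11>8 S:8>7)
P2 drop S (P beats it: A:9>7 D:9>8)
P1→{A,D} P2→{P,Q}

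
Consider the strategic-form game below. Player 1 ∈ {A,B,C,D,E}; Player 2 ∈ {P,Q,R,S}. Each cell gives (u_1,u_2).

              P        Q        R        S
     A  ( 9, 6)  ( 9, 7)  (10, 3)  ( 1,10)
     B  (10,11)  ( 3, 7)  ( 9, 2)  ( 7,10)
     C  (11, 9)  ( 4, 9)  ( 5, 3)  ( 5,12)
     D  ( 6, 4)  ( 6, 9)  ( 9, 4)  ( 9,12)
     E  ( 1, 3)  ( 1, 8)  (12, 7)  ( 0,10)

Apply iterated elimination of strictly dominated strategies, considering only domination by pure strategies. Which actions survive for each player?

P2 drop Q (S beats it: A:10>7 B:10>7 C:12>9 D:12>9 E:10>8)
P2 drop R (S beats it: A:10>3 B:10>2 C:12>3 D:12>4 E:10>7)
P1 drop A (B beats it: P:10>9 S:7>1)
P1 drop E (B beats it: P:10>1 S:7>0)
P1→{B,C,D} P2→{P,S}

IESDS → P1:{B,C,D} P2:{P,S}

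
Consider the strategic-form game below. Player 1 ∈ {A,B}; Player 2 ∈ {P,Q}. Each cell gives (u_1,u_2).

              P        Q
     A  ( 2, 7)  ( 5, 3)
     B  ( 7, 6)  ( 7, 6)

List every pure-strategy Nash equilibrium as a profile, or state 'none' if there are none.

Nash profiles: (B,P), (B,Q)

(A,P): not NE [P1→B gives 7>2]
(A,Q): not NE [P1→B gives 7>5; P2→P gives 7>3]
(B,P): NE
(B,Q): NE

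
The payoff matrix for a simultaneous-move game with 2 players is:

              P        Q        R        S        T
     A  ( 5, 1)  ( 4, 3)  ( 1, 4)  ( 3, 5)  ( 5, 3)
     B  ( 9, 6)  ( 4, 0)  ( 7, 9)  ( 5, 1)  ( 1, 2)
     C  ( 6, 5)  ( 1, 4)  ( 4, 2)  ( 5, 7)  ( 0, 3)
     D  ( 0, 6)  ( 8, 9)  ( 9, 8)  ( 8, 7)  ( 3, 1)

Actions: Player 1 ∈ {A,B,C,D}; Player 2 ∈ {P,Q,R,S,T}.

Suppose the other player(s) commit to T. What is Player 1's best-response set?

argmax u_1 = {A}

u_1(A vs T) = 5
u_1(B vs T) = 1
u_1(C vs T) = 0
u_1(D vs T) = 3
max payoff 5 at {A}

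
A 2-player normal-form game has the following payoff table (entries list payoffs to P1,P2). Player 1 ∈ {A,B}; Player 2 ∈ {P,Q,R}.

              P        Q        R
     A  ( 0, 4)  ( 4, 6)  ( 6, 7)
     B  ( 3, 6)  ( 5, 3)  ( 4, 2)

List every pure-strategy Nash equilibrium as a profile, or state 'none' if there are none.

(A,P): not NE [P1→B gives 3>0; P2→R gives 7>4]
(A,Q): not NE [P1→B gives 5>4; P2→R gives 7>6]
(A,R): NE
(B,P): NE
(B,Q): not NE [P2→P gives 6>3]
(B,R): not NE [P1→A gives 6>4; P2→P gives 6>2]

NE set: (A,R), (B,P)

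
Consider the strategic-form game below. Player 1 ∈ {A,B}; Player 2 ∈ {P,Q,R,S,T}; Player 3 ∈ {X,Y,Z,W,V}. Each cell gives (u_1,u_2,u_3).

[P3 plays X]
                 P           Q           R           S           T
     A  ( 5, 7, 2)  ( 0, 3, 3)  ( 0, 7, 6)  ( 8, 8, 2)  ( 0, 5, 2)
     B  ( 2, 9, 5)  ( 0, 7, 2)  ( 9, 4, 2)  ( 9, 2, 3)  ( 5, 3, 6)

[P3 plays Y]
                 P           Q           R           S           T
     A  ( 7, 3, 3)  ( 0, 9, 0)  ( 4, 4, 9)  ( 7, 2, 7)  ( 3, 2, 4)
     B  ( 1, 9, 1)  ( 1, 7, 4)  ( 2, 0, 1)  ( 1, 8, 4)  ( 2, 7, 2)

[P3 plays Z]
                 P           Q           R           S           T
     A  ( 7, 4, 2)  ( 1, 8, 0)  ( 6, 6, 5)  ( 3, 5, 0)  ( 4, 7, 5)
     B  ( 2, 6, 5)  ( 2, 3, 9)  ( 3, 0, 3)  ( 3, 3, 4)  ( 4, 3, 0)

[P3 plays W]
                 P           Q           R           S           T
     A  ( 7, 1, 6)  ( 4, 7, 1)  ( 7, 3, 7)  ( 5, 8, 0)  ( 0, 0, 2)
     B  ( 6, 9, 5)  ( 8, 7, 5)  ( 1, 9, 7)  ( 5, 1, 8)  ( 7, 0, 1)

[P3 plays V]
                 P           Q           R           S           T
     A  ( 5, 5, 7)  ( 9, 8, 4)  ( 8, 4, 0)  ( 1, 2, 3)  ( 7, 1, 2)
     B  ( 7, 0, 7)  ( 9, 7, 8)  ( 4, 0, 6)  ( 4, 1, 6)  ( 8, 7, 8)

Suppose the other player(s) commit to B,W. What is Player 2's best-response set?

u_2(P vs B,W) = 9
u_2(Q vs B,W) = 7
u_2(R vs B,W) = 9
u_2(S vs B,W) = 1
u_2(T vs B,W) = 0
max payoff 9 at {P,R}

BR_2 = {P,R}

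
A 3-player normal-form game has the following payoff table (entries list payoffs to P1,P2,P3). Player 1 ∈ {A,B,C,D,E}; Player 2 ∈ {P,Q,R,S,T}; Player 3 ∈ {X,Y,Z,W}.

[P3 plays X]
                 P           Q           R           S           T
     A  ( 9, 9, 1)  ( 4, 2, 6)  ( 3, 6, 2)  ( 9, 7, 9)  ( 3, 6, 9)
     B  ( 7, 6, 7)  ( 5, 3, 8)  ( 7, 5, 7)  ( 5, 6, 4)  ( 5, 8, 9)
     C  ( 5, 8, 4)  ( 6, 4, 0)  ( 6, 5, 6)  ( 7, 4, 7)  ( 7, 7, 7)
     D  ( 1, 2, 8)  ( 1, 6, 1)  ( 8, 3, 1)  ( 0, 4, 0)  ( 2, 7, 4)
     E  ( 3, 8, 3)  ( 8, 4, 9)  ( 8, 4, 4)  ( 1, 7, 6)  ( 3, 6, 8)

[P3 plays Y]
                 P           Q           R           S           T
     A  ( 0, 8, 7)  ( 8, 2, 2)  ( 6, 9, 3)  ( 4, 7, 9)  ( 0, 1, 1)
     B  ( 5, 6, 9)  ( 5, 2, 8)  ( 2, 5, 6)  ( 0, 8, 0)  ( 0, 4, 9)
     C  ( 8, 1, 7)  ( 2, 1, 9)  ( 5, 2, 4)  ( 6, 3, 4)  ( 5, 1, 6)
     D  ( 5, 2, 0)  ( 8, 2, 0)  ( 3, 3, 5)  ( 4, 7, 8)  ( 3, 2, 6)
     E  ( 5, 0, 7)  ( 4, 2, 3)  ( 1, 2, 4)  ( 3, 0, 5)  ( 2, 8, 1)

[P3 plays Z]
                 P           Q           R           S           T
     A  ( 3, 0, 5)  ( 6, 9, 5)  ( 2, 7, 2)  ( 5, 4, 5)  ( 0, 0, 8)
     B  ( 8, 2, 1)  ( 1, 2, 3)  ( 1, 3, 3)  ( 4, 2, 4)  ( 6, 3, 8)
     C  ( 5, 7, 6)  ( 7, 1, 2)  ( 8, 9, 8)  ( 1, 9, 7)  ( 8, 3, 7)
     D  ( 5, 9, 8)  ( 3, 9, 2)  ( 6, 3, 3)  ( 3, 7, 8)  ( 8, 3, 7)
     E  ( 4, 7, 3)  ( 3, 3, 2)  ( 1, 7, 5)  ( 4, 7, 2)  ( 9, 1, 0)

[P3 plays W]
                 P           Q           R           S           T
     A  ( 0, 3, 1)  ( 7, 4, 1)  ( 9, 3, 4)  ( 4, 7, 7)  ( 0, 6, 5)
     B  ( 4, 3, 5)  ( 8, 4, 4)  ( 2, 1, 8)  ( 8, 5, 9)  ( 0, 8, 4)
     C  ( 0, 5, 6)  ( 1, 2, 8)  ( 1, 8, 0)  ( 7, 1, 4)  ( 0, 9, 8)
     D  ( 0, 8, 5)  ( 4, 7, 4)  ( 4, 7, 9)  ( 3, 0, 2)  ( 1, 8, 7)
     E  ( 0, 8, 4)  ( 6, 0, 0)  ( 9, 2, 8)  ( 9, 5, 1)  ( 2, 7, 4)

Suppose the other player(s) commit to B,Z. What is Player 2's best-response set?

u_2(P vs B,Z) = 2
u_2(Q vs B,Z) = 2
u_2(R vs B,Z) = 3
u_2(S vs B,Z) = 2
u_2(T vs B,Z) = 3
max payoff 3 at {R,T}

argmax u_2 = {R,T}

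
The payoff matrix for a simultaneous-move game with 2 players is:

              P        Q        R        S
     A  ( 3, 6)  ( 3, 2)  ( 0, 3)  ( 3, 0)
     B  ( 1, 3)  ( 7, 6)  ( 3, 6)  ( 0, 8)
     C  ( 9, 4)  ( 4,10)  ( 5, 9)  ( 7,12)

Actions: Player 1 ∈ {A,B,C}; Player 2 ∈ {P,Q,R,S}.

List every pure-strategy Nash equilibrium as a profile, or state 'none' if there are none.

NE set: (C,S)

(A,P): not NE [P1→C gives 9>3]
(A,Q): not NE [P1→B gives 7>3; P2→P gives 6>2]
(A,R): not NE [P1→C gives 5>0; P2→P gives 6>3]
(A,S): not NE [P1→C gives 7>3; P2→P gives 6>0]
(B,P): not NE [P1→C gives 9>1; P2→S gives 8>3]
(B,Q): not NE [P2→S gives 8>6]
(B,R): not NE [P1→C gives 5>3; P2→S gives 8>6]
(B,S): not NE [P1→C gives 7>0]
(C,P): not NE [P2→S gives 12>4]
(C,Q): not NE [P1→B gives 7>4; P2→S gives 12>10]
(C,R): not NE [P2→S gives 12>9]
(C,S): NE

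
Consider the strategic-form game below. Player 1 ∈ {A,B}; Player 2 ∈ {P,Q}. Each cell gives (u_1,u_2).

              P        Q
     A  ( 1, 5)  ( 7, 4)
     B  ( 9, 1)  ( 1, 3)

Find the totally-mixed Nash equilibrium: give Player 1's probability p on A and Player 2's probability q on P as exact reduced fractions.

P1 indiff ⇒ q·1+(1-q)·7 = q·9+(1-q)·1 ⇒ q(-8) = (1-q)(-6) ⇒ q = 3/7
P2 indiff ⇒ p·5+(1-p)·1 = p·4+(1-p)·3 ⇒ p(1) = (1-p)(2) ⇒ p = 2/3

(p,q) = (2/3, 3/7)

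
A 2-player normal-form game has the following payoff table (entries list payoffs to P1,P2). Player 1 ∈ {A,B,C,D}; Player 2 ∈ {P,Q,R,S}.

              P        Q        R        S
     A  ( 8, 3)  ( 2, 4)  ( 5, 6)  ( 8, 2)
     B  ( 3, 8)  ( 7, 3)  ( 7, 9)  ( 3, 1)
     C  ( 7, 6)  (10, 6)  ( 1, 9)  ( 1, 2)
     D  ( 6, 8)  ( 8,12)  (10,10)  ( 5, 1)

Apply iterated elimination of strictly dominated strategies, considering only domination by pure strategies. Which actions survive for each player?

P1 drop B (D beats it: P:6>3 Q:8>7 R:10>7 S:5>3)
P2 drop P (R beats it: A:6>3 C:9>6 D:10>8)
P2 drop S (Q beats it: A:4>2 C:6>2 D:12>1)
P1 drop A (D beats it: Q:8>2 R:10>5)
P1→{C,D} P2→{Q,R}

IESDS → P1:{C,D} P2:{Q,R}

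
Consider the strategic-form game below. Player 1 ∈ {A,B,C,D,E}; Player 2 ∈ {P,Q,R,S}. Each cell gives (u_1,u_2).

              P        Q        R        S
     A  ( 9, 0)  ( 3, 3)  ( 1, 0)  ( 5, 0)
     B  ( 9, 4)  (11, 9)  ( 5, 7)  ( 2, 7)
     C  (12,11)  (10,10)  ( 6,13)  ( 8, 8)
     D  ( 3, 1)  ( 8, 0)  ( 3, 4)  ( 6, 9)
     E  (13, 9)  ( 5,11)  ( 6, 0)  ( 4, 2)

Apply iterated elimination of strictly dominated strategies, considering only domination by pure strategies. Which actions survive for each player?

P1 drop A (C beats it: P:12>9 Q:10>3 R:6>1 S:8>5)
P1 drop D (C beats it: P:12>3 Q:10>8 R:6>3 S:8>6)
P2 drop S (Q beats it: B:9>7 C:10>8 E:11>2)
P1→{B,C,E} P2→{P,Q,R}

Survivors P1:{B,C,E} P2:{P,Q,R}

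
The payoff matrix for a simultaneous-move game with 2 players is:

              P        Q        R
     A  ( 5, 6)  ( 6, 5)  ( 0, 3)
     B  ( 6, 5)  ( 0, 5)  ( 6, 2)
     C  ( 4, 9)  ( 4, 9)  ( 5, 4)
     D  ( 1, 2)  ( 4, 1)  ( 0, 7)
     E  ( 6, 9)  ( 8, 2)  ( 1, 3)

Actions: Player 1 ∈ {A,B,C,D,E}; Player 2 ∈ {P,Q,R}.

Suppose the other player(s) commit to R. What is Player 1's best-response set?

argmax u_1 = {B}

u_1(A vs R) = 0
u_1(B vs R) = 6
u_1(C vs R) = 5
u_1(D vs R) = 0
u_1(E vs R) = 1
max payoff 6 at {B}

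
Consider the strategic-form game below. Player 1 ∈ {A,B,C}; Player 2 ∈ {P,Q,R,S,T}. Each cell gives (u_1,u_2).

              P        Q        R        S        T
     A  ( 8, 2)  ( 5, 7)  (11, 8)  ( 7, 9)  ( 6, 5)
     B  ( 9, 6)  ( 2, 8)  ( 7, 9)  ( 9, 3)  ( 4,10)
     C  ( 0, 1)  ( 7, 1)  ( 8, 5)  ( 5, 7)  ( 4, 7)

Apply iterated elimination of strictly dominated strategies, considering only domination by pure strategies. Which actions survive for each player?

Survivors P1:{A,B} P2:{R,S,T}

P2 drop P (R beats it: A:8>2 B:9>6 C:5>1)
P2 drop Q (R beats it: A:8>7 B:9>8 C:5>1)
P1 drop C (A beats it: R:11>8 S:7>5 T:6>4)
P1→{A,B} P2→{R,S,T}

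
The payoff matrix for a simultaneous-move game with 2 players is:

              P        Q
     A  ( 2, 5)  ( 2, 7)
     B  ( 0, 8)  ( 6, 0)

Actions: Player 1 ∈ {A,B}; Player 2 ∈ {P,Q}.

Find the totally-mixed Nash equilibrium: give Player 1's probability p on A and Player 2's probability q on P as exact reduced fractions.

(p,q) = (4/5, 2/3)

P1 indiff ⇒ q·2+(1-q)·2 = q·0+(1-q)·6 ⇒ q(2) = (1-q)(4) ⇒ q = 2/3
P2 indiff ⇒ p·5+(1-p)·8 = p·7+(1-p)·0 ⇒ p(-2) = (1-p)(-8) ⇒ p = 4/5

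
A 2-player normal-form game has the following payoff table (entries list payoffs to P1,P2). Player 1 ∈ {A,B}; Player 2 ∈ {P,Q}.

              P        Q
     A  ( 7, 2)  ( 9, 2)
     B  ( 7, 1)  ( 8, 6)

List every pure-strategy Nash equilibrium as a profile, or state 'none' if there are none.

PSNE = {(A,P), (A,Q)}

(A,P): NE
(A,Q): NE
(B,P): not NE [P2→Q gives 6>1]
(B,Q): not NE [P1→A gives 9>8]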